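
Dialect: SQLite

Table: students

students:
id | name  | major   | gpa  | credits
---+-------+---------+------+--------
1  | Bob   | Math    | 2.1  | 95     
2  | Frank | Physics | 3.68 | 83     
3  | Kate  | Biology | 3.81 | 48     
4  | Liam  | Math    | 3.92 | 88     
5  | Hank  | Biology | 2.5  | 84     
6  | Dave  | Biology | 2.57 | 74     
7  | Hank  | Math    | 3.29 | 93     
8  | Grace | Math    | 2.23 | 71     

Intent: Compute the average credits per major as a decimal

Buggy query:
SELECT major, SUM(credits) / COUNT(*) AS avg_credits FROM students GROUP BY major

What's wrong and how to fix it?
Bug: Both operands are integers, so '/' performs integer division and truncates

Fix: Cast one side to REAL so the division keeps the fractional part

Corrected query:
SELECT major, SUM(credits) * 1.0 / COUNT(*) AS avg_credits FROM students GROUP BY major

Result:
major   | avg_credits
--------+------------
Biology | 68.666667  
Math    | 86.75      
Physics | 83         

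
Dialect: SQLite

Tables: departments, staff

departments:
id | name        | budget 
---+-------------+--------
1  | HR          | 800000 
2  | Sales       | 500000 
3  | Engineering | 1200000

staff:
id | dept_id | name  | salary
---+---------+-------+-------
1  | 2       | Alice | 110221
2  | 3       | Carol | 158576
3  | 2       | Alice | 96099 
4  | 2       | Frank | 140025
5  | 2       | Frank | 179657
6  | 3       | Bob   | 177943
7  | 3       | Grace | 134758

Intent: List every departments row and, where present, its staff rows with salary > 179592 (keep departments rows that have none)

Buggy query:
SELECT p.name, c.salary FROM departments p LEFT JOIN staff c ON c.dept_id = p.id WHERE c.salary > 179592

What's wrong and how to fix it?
Bug: Filtering c.salary in WHERE discards the NULL rows produced by LEFT JOIN, turning it into an inner join

Fix: Move the right-table condition into the ON clause so unmatched parents are kept

Corrected query:
SELECT p.name, c.salary FROM departments p LEFT JOIN staff c ON c.dept_id = p.id AND c.salary > 179592

Result:
name        | salary
------------+-------
HR          | NULL  
Sales       | 179657
Engineering | NULL  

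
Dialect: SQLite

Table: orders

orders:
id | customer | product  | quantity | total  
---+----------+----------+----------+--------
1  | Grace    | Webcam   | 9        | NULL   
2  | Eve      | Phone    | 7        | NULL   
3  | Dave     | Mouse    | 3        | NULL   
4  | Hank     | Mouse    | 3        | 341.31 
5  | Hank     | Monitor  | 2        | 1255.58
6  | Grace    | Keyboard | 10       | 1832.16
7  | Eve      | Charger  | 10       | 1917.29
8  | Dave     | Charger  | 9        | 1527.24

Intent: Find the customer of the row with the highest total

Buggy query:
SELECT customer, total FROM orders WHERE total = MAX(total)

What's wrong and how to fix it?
Bug: WHERE is evaluated per row; an aggregate over the whole table isn't defined there

Fix: Use a subquery: WHERE total = (SELECT MAX(total) FROM orders)

Corrected query:
SELECT customer, total FROM orders WHERE total = (SELECT MAX(total) FROM orders)

Result:
customer | total  
---------+--------
Eve      | 1917.29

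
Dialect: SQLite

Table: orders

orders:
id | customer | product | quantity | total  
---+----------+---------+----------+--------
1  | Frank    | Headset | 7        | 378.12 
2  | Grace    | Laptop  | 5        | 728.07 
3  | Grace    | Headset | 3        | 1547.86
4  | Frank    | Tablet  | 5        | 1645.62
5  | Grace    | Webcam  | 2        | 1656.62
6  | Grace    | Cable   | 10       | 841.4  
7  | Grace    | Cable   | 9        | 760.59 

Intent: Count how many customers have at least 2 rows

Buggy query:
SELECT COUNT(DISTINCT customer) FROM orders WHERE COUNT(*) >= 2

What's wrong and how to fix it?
Bug: COUNT(*) cannot appear in WHERE; the per-group count doesn't exist yet

Fix: Use a subquery that GROUPs and filters with HAVING, then count its rows

Corrected query:
SELECT COUNT(*) FROM (SELECT customer FROM orders GROUP BY customer HAVING COUNT(*) >= 2)

Result:
COUNT(*)
--------
2       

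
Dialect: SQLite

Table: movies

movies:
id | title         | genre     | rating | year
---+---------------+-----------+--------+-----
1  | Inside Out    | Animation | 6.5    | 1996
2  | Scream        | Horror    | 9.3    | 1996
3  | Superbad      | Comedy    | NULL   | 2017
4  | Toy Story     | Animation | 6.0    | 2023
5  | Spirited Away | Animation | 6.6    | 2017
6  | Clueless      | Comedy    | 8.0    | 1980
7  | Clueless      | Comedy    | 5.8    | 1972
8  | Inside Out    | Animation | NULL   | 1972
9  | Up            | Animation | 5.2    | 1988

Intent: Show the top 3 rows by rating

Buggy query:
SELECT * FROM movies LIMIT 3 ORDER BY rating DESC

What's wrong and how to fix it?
Bug: LIMIT must come after ORDER BY

Fix: Swap the clauses: ORDER BY first, then LIMIT

Corrected query:
SELECT * FROM movies ORDER BY rating DESC LIMIT 3

Result:
id | title         | genre     | rating | year
---+---------------+-----------+--------+-----
2  | Scream        | Horror    | 9.3    | 1996
6  | Clueless      | Comedy    | 8      | 1980
5  | Spirited Away | Animation | 6.6    | 2017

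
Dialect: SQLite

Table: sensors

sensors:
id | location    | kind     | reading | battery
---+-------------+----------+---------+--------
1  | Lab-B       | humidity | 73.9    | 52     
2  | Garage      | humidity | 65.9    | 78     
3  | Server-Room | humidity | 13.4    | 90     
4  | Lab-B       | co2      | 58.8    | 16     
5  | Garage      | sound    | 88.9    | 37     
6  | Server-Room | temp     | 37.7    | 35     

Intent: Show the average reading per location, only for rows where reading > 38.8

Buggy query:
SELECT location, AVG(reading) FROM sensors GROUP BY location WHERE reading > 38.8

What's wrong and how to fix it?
Bug: Row-level WHERE must come before GROUP BY in the clause order

Fix: Place WHERE between FROM and GROUP BY

Corrected query:
SELECT location, AVG(reading) FROM sensors WHERE reading > 38.8 GROUP BY location

Result:
location | AVG(reading)
---------+-------------
Garage   | 77.4        
Lab-B    | 66.35       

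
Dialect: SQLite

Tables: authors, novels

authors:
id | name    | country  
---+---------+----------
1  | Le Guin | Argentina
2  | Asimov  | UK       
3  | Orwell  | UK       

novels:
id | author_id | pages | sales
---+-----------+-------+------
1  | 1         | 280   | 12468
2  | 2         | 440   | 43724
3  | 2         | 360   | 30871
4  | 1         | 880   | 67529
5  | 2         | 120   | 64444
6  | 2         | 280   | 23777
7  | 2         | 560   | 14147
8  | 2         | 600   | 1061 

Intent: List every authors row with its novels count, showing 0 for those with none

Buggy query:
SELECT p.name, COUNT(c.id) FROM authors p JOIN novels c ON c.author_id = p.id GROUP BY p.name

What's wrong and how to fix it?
Bug: INNER JOIN drops authors rows that have no matching novels rows

Fix: Switch to LEFT JOIN to retain unmatched parent rows

Corrected query:
SELECT p.name, COUNT(c.id) FROM authors p LEFT JOIN novels c ON c.author_id = p.id GROUP BY p.name

Result:
name    | COUNT(c.id)
--------+------------
Asimov  | 6          
Le Guin | 2          
Orwell  | 0          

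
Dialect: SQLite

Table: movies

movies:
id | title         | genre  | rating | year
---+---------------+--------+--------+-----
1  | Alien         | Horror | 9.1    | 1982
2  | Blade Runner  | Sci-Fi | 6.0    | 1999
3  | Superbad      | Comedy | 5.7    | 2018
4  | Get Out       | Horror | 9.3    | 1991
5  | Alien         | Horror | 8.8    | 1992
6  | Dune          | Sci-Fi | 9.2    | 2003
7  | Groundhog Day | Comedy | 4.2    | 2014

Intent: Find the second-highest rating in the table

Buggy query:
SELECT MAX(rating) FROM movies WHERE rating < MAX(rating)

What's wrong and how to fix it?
Bug: The inner MAX is an aggregate inside WHERE, which is not allowed

Fix: Put the inner MAX in a scalar subquery

Corrected query:
SELECT MAX(rating) FROM movies WHERE rating < (SELECT MAX(rating) FROM movies)

Result:
MAX(rating)
-----------
9.2        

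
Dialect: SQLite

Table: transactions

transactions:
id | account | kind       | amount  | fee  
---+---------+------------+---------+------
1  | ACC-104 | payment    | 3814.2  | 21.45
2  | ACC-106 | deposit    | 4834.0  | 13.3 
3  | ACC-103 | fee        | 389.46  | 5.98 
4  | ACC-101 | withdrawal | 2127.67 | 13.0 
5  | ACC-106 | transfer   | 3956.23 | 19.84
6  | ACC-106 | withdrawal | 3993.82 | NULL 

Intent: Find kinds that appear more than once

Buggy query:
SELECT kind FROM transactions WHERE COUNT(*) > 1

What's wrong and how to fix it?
Bug: COUNT(*) is an aggregate and cannot be used in WHERE

Fix: Group first, then use HAVING for the count condition

Corrected query:
SELECT kind FROM transactions GROUP BY kind HAVING COUNT(*) > 1

Result:
kind      
----------
withdrawal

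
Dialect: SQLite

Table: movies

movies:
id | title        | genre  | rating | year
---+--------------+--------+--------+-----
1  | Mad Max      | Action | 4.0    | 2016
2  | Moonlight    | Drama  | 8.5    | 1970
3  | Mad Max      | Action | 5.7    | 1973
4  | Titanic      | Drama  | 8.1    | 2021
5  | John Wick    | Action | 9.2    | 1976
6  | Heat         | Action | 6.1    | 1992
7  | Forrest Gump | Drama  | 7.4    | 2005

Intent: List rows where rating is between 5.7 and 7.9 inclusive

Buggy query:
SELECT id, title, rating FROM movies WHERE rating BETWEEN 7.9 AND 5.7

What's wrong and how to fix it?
Bug: BETWEEN expects the lower bound first; with 7.9 AND 5.7 the range is empty

Fix: Write BETWEEN 5.7 AND 7.9

Corrected query:
SELECT id, title, rating FROM movies WHERE rating BETWEEN 5.7 AND 7.9

Result:
id | title        | rating
---+--------------+-------
3  | Mad Max      | 5.7   
6  | Heat         | 6.1   
7  | Forrest Gump | 7.4   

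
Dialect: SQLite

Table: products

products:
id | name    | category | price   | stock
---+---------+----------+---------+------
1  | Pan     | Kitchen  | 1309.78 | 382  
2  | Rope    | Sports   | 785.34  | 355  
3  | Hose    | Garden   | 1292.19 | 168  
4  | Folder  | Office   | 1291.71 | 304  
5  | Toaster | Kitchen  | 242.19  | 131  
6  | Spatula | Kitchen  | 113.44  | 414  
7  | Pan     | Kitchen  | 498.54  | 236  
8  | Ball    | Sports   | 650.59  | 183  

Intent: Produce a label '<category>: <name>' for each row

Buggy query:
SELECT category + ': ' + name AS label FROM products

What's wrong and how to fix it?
Bug: '+' is numeric addition; on text columns SQLite converts them to 0 instead of concatenating

Fix: Use the || operator for string concatenation

Corrected query:
SELECT category || ': ' || name AS label FROM products

Result:
label           
----------------
Kitchen: Pan    
Sports: Rope    
Garden: Hose    
Office: Folder  
Kitchen: Toaster
Kitchen: Spatula
Kitchen: Pan    
Sports: Ball    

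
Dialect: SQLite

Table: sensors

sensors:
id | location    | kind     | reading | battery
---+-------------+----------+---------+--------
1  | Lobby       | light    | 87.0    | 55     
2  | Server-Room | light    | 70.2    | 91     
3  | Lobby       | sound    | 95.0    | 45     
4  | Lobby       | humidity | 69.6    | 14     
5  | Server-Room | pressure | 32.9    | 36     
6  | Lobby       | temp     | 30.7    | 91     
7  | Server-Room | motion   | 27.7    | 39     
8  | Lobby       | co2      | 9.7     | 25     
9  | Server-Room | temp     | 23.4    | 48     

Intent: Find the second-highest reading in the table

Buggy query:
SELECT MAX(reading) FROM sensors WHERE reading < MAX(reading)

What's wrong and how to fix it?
Bug: The inner MAX is an aggregate inside WHERE, which is not allowed

Fix: Compute the overall MAX in a subquery, then take MAX of rows below it

Corrected query:
SELECT MAX(reading) FROM sensors WHERE reading < (SELECT MAX(reading) FROM sensors)

Result:
MAX(reading)
------------
87          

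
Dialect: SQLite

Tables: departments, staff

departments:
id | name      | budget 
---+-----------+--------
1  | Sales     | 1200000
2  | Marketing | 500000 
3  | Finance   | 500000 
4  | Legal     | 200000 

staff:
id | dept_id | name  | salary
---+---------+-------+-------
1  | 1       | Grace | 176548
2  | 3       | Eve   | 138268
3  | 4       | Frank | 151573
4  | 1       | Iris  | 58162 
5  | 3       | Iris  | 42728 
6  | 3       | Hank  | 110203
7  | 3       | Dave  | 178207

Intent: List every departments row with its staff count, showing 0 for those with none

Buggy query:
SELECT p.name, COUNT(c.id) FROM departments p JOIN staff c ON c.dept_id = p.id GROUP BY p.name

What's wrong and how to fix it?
Bug: An inner join excludes parents with zero children

Fix: Switch to LEFT JOIN to retain unmatched parent rows

Corrected query:
SELECT p.name, COUNT(c.id) FROM departments p LEFT JOIN staff c ON c.dept_id = p.id GROUP BY p.name

Result:
name      | COUNT(c.id)
----------+------------
Finance   | 4          
Legal     | 1          
Marketing | 0          
Sales     | 2          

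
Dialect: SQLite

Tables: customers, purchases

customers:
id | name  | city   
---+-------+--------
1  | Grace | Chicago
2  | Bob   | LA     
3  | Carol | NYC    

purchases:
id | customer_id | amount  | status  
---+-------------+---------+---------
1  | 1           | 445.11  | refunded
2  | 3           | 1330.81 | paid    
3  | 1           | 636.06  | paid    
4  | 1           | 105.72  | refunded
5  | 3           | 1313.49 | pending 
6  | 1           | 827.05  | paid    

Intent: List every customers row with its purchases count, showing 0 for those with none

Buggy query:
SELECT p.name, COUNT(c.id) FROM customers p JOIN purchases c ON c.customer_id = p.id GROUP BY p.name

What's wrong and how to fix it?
Bug: An inner join excludes parents with zero children

Fix: Use LEFT JOIN so parents without children still appear (COUNT(c.id) gives 0)

Corrected query:
SELECT p.name, COUNT(c.id) FROM customers p LEFT JOIN purchases c ON c.customer_id = p.id GROUP BY p.name

Result:
name  | COUNT(c.id)
------+------------
Bob   | 0          
Carol | 2          
Grace | 4          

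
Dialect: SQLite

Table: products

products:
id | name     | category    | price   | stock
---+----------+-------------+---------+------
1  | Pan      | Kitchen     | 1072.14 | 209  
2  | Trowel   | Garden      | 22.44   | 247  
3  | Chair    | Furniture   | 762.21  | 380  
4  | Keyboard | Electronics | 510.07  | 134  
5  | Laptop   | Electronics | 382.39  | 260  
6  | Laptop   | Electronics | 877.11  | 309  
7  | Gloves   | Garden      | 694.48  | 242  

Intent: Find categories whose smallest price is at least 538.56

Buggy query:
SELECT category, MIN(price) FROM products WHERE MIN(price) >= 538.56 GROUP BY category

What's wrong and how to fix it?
Bug: Aggregates like MIN are computed per group after WHERE runs

Fix: Replace WHERE with HAVING after the GROUP BY

Corrected query:
SELECT category, MIN(price) FROM products GROUP BY category HAVING MIN(price) >= 538.56

Result:
category  | MIN(price)
----------+-----------
Furniture | 762.21    
Kitchen   | 1072.14   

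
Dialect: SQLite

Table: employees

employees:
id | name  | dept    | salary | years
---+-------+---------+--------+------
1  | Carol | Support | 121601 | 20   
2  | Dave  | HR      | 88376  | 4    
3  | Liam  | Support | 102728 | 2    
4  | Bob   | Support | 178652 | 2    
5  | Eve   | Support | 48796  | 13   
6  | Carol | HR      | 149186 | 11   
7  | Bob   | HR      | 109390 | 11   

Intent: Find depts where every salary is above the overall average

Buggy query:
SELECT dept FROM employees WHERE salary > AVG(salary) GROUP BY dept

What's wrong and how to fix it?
Bug: AVG() is an aggregate; it can't sit directly in WHERE

Fix: Compute the overall average in a scalar subquery and compare each group's MIN against it in HAVING

Corrected query:
SELECT dept FROM employees GROUP BY dept HAVING MIN(salary) > (SELECT AVG(salary) FROM employees)

Result:
(no rows)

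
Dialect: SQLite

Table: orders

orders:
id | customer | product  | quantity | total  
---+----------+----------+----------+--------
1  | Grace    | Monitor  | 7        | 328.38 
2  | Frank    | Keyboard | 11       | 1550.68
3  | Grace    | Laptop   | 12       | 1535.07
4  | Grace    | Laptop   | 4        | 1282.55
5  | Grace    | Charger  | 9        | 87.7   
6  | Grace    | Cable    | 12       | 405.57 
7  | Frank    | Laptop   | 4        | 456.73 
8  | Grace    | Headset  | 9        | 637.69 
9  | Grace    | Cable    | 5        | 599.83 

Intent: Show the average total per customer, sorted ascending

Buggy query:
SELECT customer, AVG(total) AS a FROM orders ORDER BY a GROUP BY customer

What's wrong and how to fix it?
Bug: ORDER BY appears before GROUP BY; SQL clause order requires GROUP BY first

Fix: Move ORDER BY to the end, after GROUP BY

Corrected query:
SELECT customer, AVG(total) AS a FROM orders GROUP BY customer ORDER BY a

Result:
customer | a         
---------+-----------
Grace    | 696.684286
Frank    | 1003.705  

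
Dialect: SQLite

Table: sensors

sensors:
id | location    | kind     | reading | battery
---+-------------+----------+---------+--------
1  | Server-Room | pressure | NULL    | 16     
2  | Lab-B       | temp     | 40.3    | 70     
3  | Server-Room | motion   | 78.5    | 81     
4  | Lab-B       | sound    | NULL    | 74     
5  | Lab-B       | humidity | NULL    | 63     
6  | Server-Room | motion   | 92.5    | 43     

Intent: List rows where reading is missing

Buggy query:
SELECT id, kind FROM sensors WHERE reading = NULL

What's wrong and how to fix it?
Bug: '= NULL' is always unknown in SQL three-valued logic, so no rows match

Fix: Use IS NULL to test for NULL

Corrected query:
SELECT id, kind FROM sensors WHERE reading IS NULL

Result:
id | kind    
---+---------
1  | pressure
4  | sound   
5  | humidity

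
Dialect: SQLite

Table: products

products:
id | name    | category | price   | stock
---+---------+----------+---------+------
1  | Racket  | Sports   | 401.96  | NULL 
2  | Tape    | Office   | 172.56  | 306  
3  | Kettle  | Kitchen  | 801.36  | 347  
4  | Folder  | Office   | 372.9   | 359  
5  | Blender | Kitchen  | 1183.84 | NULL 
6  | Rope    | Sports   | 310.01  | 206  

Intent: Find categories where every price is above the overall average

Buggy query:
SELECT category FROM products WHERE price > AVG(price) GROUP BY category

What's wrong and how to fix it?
Bug: AVG() is an aggregate; it can't sit directly in WHERE

Fix: Use a subquery for AVG and a HAVING MIN(...) filter so the condition holds for every row in the group

Corrected query:
SELECT category FROM products GROUP BY category HAVING MIN(price) > (SELECT AVG(price) FROM products)

Result:
category
--------
Kitchen 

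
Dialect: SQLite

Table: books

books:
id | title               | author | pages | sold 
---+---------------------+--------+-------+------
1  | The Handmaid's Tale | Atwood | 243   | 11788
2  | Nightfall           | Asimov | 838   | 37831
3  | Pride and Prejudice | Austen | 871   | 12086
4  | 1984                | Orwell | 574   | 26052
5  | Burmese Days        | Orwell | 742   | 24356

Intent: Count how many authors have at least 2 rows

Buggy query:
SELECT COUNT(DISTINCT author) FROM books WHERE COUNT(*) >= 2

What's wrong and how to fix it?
Bug: COUNT(*) cannot appear in WHERE; the per-group count doesn't exist yet

Fix: Group first with HAVING COUNT(*) >= 2, then COUNT the resulting groups

Corrected query:
SELECT COUNT(*) FROM (SELECT author FROM books GROUP BY author HAVING COUNT(*) >= 2)

Result:
COUNT(*)
--------
1       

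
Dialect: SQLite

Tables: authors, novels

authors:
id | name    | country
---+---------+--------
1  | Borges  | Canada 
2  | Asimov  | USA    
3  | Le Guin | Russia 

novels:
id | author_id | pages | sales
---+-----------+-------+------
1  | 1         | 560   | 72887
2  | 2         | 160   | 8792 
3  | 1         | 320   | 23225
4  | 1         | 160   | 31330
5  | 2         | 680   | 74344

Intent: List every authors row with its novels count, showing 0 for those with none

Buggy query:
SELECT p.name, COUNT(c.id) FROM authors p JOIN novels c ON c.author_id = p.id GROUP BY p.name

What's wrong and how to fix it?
Bug: An inner join excludes parents with zero children

Fix: Switch to LEFT JOIN to retain unmatched parent rows

Corrected query:
SELECT p.name, COUNT(c.id) FROM authors p LEFT JOIN novels c ON c.author_id = p.id GROUP BY p.name

Result:
name    | COUNT(c.id)
--------+------------
Asimov  | 2          
Borges  | 3          
Le Guin | 0          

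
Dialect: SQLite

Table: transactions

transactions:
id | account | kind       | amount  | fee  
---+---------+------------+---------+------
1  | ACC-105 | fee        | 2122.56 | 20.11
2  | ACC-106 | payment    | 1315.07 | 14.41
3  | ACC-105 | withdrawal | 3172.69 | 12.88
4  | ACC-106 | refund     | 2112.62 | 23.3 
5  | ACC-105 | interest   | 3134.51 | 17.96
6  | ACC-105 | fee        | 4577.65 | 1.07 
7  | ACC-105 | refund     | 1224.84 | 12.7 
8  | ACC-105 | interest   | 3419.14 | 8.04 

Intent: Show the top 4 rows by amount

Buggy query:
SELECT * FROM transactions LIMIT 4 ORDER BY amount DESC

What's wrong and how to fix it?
Bug: LIMIT must come after ORDER BY

Fix: Sort with ORDER BY, then apply LIMIT

Corrected query:
SELECT * FROM transactions ORDER BY amount DESC LIMIT 4

Result:
id | account | kind       | amount  | fee  
---+---------+------------+---------+------
6  | ACC-105 | fee        | 4577.65 | 1.07 
8  | ACC-105 | interest   | 3419.14 | 8.04 
3  | ACC-105 | withdrawal | 3172.69 | 12.88
5  | ACC-105 | interest   | 3134.51 | 17.96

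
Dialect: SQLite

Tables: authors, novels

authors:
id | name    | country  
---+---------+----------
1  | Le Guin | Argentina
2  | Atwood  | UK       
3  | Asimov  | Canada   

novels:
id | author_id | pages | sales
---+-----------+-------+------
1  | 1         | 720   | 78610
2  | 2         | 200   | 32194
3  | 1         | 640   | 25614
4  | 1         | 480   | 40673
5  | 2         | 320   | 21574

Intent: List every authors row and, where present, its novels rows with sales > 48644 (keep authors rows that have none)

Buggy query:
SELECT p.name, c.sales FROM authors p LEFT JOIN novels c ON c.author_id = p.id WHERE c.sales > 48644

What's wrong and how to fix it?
Bug: A WHERE condition on the right-hand table after LEFT JOIN drops unmatched parents

Fix: Move the right-table condition into the ON clause so unmatched parents are kept

Corrected query:
SELECT p.name, c.sales FROM authors p LEFT JOIN novels c ON c.author_id = p.id AND c.sales > 48644

Result:
name    | sales
--------+------
Le Guin | 78610
Atwood  | NULL 
Asimov  | NULL 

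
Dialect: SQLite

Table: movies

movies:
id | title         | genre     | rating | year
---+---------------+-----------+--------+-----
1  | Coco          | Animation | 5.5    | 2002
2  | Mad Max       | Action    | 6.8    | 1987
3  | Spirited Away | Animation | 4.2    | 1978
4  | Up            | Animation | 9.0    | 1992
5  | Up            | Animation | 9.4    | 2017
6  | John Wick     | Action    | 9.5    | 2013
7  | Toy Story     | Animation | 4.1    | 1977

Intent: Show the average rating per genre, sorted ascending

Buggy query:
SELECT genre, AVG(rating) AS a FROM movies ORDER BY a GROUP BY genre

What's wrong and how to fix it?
Bug: ORDER BY appears before GROUP BY; SQL clause order requires GROUP BY first

Fix: Move ORDER BY to the end, after GROUP BY

Corrected query:
SELECT genre, AVG(rating) AS a FROM movies GROUP BY genre ORDER BY a

Result:
genre     | a   
----------+-----
Animation | 6.44
Action    | 8.15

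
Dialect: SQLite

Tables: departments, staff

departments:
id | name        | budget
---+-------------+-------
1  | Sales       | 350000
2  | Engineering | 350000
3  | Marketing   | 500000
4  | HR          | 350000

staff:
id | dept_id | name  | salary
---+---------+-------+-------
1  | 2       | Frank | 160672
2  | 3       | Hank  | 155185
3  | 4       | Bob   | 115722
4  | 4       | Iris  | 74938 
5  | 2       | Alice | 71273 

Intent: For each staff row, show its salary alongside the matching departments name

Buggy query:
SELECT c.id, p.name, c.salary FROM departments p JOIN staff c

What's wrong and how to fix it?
Bug: Missing join condition: each staff row is matched to all departments rows instead of just its own

Fix: Add ON c.dept_id = p.id to the JOIN

Corrected query:
SELECT c.id, p.name, c.salary FROM departments p JOIN staff c ON c.dept_id = p.id

Result:
id | name        | salary
---+-------------+-------
1  | Engineering | 160672
2  | Marketing   | 155185
3  | HR          | 115722
4  | HR          | 74938 
5  | Engineering | 71273 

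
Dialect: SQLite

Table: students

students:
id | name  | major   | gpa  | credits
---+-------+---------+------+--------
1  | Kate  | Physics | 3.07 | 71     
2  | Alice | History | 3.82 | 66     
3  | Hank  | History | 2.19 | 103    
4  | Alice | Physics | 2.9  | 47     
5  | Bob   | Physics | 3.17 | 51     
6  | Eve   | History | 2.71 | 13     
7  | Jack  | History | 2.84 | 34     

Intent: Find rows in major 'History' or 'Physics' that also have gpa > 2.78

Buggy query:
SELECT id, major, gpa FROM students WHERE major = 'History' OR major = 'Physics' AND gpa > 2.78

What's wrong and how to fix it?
Bug: AND binds tighter than OR, so this parses as major = 'History' OR (major = 'Physics' AND gpa > 2.78)

Fix: Add parentheses around the OR so the AND applies to both alternatives

Corrected query:
SELECT id, major, gpa FROM students WHERE (major = 'History' OR major = 'Physics') AND gpa > 2.78

Result:
id | major   | gpa 
---+---------+-----
1  | Physics | 3.07
2  | History | 3.82
4  | Physics | 2.9 
5  | Physics | 3.17
7  | History | 2.84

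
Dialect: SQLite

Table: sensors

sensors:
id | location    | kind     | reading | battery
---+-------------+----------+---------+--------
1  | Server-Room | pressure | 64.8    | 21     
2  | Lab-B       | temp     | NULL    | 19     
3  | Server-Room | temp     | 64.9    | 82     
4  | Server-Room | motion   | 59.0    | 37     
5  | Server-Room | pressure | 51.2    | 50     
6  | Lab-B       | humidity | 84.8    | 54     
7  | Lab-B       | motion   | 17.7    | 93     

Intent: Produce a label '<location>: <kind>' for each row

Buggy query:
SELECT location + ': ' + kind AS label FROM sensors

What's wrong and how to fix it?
Bug: SQLite uses || for string concatenation; + coerces text to numbers (yielding 0)

Fix: Use the || operator for string concatenation

Corrected query:
SELECT location || ': ' || kind AS label FROM sensors

Result:
label                
---------------------
Server-Room: pressure
Lab-B: temp          
Server-Room: temp    
Server-Room: motion  
Server-Room: pressure
Lab-B: humidity      
Lab-B: motion        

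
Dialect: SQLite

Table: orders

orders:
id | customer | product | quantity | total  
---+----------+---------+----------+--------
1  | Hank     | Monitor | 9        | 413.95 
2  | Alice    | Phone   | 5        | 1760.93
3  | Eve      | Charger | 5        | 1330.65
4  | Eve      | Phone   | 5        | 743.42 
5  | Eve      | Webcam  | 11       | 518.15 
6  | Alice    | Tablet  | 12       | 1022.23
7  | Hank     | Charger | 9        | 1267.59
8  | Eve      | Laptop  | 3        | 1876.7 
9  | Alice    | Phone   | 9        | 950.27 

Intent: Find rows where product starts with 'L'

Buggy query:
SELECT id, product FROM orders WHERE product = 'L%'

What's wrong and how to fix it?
Bug: Wildcards only work with LIKE; '=' treats '%' as a literal character

Fix: Replace '=' with LIKE so 'L%' is treated as a pattern

Corrected query:
SELECT id, product FROM orders WHERE product LIKE 'L%'

Result:
id | product
---+--------
8  | Laptop 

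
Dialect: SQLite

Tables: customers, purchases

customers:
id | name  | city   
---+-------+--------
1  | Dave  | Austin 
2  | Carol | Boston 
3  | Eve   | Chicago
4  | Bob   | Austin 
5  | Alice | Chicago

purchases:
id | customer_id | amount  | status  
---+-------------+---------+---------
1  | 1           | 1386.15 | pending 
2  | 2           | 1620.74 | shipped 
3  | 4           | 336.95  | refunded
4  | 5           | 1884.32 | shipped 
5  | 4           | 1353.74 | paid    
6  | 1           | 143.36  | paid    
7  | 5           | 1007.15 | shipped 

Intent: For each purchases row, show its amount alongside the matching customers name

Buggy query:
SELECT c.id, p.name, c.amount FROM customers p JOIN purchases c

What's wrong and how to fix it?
Bug: JOIN with no ON clause produces a cartesian product; every purchases row pairs with every customers row

Fix: Add ON c.customer_id = p.id to the JOIN

Corrected query:
SELECT c.id, p.name, c.amount FROM customers p JOIN purchases c ON c.customer_id = p.id

Result:
id | name  | amount 
---+-------+--------
1  | Dave  | 1386.15
2  | Carol | 1620.74
3  | Bob   | 336.95 
4  | Alice | 1884.32
5  | Bob   | 1353.74
6  | Dave  | 143.36 
7  | Alice | 1007.15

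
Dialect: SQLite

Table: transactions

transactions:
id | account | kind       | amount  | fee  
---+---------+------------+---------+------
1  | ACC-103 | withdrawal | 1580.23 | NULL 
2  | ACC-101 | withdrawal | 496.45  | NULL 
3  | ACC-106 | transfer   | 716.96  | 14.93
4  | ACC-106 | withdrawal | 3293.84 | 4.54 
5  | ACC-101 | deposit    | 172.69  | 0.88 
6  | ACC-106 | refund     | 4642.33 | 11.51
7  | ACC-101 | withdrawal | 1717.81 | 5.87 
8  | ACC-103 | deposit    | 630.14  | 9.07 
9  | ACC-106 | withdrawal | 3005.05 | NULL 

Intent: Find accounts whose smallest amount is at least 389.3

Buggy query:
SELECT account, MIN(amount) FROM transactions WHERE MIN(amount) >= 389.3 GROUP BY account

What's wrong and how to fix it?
Bug: MIN() in WHERE is a misuse of aggregate

Fix: Replace WHERE with HAVING after the GROUP BY

Corrected query:
SELECT account, MIN(amount) FROM transactions GROUP BY account HAVING MIN(amount) >= 389.3

Result:
account | MIN(amount)
--------+------------
ACC-103 | 630.14     
ACC-106 | 716.96     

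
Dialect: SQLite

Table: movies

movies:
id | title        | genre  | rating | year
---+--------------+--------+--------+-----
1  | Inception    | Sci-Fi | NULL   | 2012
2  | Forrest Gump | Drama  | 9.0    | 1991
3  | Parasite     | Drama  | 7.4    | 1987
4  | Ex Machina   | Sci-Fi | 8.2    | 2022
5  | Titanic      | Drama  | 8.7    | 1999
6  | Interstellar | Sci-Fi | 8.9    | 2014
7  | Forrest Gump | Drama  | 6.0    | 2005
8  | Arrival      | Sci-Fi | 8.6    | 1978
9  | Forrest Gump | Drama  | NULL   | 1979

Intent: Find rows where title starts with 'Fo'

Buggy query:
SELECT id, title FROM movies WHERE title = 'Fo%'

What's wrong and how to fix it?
Bug: '=' compares the literal string including the % character; pattern matching needs LIKE

Fix: Use LIKE for wildcard pattern matching

Corrected query:
SELECT id, title FROM movies WHERE title LIKE 'Fo%'

Result:
id | title       
---+-------------
2  | Forrest Gump
7  | Forrest Gump
9  | Forrest Gump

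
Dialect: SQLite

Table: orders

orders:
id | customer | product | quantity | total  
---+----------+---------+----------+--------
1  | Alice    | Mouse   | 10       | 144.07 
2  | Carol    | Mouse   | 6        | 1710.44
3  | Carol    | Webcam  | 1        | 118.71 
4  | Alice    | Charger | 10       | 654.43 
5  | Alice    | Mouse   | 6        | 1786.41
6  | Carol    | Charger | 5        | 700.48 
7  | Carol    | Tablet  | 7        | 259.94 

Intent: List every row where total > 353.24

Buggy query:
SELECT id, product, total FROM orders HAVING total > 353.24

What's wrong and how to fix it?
Bug: This is a non-aggregate query (no GROUP BY, no aggregates), so in SQLite the HAVING clause is invalid here; a row-level condition belongs in WHERE

Fix: Replace HAVING with WHERE since the condition applies to individual rows

Corrected query:
SELECT id, product, total FROM orders WHERE total > 353.24

Result:
id | product | total  
---+---------+--------
2  | Mouse   | 1710.44
4  | Charger | 654.43 
5  | Mouse   | 1786.41
6  | Charger | 700.48 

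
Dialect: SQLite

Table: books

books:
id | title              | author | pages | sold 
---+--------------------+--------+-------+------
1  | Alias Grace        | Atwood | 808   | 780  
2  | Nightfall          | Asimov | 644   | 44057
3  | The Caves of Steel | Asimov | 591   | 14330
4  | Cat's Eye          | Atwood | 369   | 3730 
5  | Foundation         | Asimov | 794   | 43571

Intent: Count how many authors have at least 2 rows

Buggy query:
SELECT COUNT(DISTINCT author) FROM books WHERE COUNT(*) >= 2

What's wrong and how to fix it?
Bug: WHERE filters individual rows, not groups, so a group-level COUNT is invalid there

Fix: Use a subquery that GROUPs and filters with HAVING, then count its rows

Corrected query:
SELECT COUNT(*) FROM (SELECT author FROM books GROUP BY author HAVING COUNT(*) >= 2)

Result:
COUNT(*)
--------
2       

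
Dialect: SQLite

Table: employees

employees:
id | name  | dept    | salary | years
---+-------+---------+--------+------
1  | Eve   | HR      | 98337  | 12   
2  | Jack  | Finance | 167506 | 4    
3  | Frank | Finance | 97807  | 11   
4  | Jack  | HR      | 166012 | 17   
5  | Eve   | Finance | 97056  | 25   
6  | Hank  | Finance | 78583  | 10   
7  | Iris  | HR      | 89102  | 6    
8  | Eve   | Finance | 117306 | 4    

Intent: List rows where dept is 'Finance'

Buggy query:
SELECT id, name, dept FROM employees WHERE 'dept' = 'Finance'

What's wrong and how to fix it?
Bug: 'dept' in single quotes is a string literal, not the column; the comparison is literal-vs-literal and never true

Fix: Reference the column as dept without single quotes

Corrected query:
SELECT id, name, dept FROM employees WHERE dept = 'Finance'

Result:
id | name  | dept   
---+-------+--------
2  | Jack  | Finance
3  | Frank | Finance
5  | Eve   | Finance
6  | Hank  | Finance
8  | Eve   | Finance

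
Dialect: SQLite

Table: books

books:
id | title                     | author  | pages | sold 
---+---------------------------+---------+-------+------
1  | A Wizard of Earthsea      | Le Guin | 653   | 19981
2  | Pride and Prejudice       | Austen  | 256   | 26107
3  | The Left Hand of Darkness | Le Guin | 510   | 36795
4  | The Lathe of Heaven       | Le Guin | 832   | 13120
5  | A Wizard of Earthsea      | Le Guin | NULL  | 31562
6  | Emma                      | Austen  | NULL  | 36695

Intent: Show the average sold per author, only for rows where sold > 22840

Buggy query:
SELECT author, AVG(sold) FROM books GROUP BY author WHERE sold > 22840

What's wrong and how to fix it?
Bug: Row-level WHERE must come before GROUP BY in the clause order

Fix: Place WHERE between FROM and GROUP BY

Corrected query:
SELECT author, AVG(sold) FROM books WHERE sold > 22840 GROUP BY author

Result:
author  | AVG(sold)
--------+----------
Austen  | 31401    
Le Guin | 34178.5  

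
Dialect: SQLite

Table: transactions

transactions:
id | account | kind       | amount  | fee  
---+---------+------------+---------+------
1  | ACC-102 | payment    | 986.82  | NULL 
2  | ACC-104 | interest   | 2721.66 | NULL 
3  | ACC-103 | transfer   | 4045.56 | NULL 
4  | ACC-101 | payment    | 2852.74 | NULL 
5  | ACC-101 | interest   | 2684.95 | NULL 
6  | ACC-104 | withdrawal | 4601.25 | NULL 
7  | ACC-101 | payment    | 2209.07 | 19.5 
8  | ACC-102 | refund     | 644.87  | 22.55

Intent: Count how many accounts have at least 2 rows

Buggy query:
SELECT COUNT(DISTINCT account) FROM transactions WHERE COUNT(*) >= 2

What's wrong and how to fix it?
Bug: WHERE filters individual rows, not groups, so a group-level COUNT is invalid there

Fix: Group first with HAVING COUNT(*) >= 2, then COUNT the resulting groups

Corrected query:
SELECT COUNT(*) FROM (SELECT account FROM transactions GROUP BY account HAVING COUNT(*) >= 2)

Result:
COUNT(*)
--------
3       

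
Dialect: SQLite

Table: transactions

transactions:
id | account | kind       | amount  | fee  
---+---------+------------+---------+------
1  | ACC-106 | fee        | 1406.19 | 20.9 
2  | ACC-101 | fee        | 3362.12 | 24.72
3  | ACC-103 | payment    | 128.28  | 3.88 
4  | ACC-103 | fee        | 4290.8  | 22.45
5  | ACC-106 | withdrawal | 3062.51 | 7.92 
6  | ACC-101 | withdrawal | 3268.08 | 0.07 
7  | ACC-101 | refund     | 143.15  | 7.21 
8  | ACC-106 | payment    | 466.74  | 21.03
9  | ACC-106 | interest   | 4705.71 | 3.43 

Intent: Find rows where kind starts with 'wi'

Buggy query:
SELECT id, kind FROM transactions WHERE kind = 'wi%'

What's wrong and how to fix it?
Bug: Wildcards only work with LIKE; '=' treats '%' as a literal character

Fix: Use LIKE for wildcard pattern matching

Corrected query:
SELECT id, kind FROM transactions WHERE kind LIKE 'wi%'

Result:
id | kind      
---+-----------
5  | withdrawal
6  | withdrawal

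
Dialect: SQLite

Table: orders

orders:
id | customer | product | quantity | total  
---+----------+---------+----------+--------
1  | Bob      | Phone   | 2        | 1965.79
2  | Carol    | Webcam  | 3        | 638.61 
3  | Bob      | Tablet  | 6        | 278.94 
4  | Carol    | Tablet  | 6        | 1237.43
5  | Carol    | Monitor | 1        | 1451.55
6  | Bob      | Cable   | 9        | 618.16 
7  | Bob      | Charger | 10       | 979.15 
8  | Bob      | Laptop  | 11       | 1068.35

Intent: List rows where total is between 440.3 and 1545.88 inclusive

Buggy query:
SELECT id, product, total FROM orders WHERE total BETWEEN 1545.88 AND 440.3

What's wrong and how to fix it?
Bug: The bounds are reversed; BETWEEN a AND b requires a <= b to match anything

Fix: Write BETWEEN 440.3 AND 1545.88

Corrected query:
SELECT id, product, total FROM orders WHERE total BETWEEN 440.3 AND 1545.88

Result:
id | product | total  
---+---------+--------
2  | Webcam  | 638.61 
4  | Tablet  | 1237.43
5  | Monitor | 1451.55
6  | Cable   | 618.16 
7  | Charger | 979.15 
8  | Laptop  | 1068.35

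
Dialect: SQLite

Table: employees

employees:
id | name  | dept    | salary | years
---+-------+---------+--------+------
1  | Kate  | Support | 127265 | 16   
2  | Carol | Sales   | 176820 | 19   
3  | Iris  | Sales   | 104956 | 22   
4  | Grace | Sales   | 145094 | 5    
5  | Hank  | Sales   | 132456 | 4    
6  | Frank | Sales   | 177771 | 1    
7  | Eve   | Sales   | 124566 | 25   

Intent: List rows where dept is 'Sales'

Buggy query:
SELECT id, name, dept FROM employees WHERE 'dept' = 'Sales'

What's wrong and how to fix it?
Bug: 'dept' in single quotes is a string literal, not the column; the comparison is literal-vs-literal and never true

Fix: Remove the quotes around the column name (or use double quotes for an identifier)

Corrected query:
SELECT id, name, dept FROM employees WHERE dept = 'Sales'

Result:
id | name  | dept 
---+-------+------
2  | Carol | Sales
3  | Iris  | Sales
4  | Grace | Sales
5  | Hank  | Sales
6  | Frank | Sales
7  | Eve   | Sales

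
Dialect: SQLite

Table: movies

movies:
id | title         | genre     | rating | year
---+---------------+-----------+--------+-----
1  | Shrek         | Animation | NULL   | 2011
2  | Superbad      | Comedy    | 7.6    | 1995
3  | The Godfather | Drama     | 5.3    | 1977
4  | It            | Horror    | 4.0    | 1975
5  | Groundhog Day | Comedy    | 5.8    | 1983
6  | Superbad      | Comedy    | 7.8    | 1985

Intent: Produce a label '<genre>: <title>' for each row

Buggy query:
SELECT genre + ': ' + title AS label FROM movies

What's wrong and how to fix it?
Bug: SQLite uses || for string concatenation; + coerces text to numbers (yielding 0)

Fix: Use the || operator for string concatenation

Corrected query:
SELECT genre || ': ' || title AS label FROM movies

Result:
label                
---------------------
Animation: Shrek     
Comedy: Superbad     
Drama: The Godfather 
Horror: It           
Comedy: Groundhog Day
Comedy: Superbad     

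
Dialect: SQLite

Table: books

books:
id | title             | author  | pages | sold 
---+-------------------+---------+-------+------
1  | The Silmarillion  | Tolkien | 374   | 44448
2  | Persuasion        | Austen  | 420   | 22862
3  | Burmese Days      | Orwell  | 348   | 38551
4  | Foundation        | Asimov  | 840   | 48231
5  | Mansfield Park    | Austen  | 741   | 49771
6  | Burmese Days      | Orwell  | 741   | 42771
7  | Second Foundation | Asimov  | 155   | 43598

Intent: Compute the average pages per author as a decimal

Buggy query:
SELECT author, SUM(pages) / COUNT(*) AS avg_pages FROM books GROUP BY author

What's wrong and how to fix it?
Bug: Both operands are integers, so '/' performs integer division and truncates

Fix: Cast one side to REAL so the division keeps the fractional part

Corrected query:
SELECT author, SUM(pages) * 1.0 / COUNT(*) AS avg_pages FROM books GROUP BY author

Result:
author  | avg_pages
--------+----------
Asimov  | 497.5    
Austen  | 580.5    
Orwell  | 544.5    
Tolkien | 374      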